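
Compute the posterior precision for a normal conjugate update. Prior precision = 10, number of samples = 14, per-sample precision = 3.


tau_post = tau_0 + n * tau
= 10 + 14 * 3 = 52

52


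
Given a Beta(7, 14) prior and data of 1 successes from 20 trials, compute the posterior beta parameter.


Number of failures = 20 - 1 = 19
Posterior beta = 14 + 19 = 33

33


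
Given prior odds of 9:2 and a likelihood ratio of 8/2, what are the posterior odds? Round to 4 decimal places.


Posterior odds = prior odds * LR
Prior odds = 9/2 = 4.5
LR = 8/2 = 4.0
Posterior odds = 4.5 * 4.0 = 18.0

18.0


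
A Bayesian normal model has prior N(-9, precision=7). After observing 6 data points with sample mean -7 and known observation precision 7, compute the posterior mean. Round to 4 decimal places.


Posterior mean = (prior_precision * prior_mean + n * data_precision * data_mean) / (prior_precision + n * data_precision)
Numerator = 7*-9 + 6*7*-7 = -357
Denominator = 7 + 6*7 = 49
Posterior mean = -7.2857

-7.2857


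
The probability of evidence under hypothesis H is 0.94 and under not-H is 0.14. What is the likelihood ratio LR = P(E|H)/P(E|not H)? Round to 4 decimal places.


LR = 0.94 / 0.14
= 6.7143

6.7143


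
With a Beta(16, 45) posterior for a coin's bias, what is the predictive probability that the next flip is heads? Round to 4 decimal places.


The predictive probability equals the posterior mean.
P(next = heads) = alpha / (alpha + beta)
= 16 / 61 = 0.2623

0.2623


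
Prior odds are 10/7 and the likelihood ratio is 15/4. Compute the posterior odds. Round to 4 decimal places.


Posterior odds = prior odds * likelihood ratio
= (10/7) * (15/4)
= 150 / 28
= 5.3571

5.3571


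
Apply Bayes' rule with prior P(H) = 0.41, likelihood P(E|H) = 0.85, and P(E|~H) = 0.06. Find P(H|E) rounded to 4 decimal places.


Step 1: Compute marginal P(E) = P(E|H)P(H) + P(E|~H)P(~H)
= 0.85*0.41 + 0.06*0.59 = 0.3839
Step 2: P(H|E) = P(E|H)P(H)/P(E) = 0.3485/0.3839
= 0.9078

0.9078


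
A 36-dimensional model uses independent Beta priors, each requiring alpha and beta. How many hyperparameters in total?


Per parameter: 2 (alpha and beta).
Total = 36 * 2 = 72

72


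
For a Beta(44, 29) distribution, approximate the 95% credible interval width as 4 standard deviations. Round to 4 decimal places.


Variance of Beta(a,b) = ab / ((a+b)^2 * (a+b+1))
= 44*29 / ((73)^2 * 74)
= 0.0032
SD = sqrt(0.0032) = 0.0569
Width = 4 * SD = 0.2275

0.2275


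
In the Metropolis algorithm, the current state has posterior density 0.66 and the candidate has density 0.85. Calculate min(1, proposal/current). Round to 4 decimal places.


Ratio = 0.85/0.66 = 1.2879
Acceptance probability = min(1, 1.2879)
= 1.0

1.0


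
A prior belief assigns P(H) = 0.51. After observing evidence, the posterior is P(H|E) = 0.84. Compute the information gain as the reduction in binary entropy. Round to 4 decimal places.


H(prior) = -0.51*log2(0.51) - 0.49*log2(0.49)
= 0.9997
H(post) = -0.84*log2(0.84) - 0.16*log2(0.16)
= 0.6343
IG = 0.9997 - 0.6343 = 0.3654

0.3654


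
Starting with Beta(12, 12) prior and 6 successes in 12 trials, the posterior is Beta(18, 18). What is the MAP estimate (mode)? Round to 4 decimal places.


The mode of Beta(a, b) when a > 1 and b > 1 is (a-1)/(a+b-2)
= (18 - 1) / (18 + 18 - 2)
= 17 / 34
= 0.5

0.5


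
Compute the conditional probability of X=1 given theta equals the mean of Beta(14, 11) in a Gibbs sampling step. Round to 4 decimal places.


Mean of Beta(14, 11) = 0.56
P(X=1 | theta=0.56) = 0.56

0.56


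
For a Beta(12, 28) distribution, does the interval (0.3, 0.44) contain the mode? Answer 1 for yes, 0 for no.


Mode of Beta(a,b) = (a-1)/(a+b-2)
= (12-1)/(12+28-2) = 0.2895
Check: 0.3 <= 0.2895 <= 0.44?
Result: 0

0


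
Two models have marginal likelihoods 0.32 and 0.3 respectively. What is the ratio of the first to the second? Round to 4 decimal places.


Evidence ratio = 0.32 / 0.3
= 1.0667

1.0667


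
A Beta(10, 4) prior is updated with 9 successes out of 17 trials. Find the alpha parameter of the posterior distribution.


In the Beta-Binomial conjugate update:
alpha_post = alpha_prior + successes
= 10 + 9
= 19

19


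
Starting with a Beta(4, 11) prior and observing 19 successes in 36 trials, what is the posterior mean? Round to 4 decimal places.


Posterior parameters: alpha = 4 + 19 = 23
beta = 11 + 17 = 28
Posterior mean = alpha / (alpha + beta) = 23 / 51
= 0.451

0.451


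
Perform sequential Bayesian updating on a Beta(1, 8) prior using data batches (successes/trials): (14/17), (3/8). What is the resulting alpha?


Accumulate successes: 17
Posterior alpha = prior alpha + sum of successes
= 1 + 17 = 18

18


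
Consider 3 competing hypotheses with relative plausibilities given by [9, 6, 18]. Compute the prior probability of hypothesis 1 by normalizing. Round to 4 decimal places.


Sum of weights = 9 + 6 + 18 = 33
Normalized prior for H1 = 9 / 33
= 0.2727

0.2727


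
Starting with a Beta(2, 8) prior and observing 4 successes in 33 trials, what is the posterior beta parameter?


Posterior beta = prior beta + failures
Failures = 33 - 4 = 29
beta_post = 8 + 29 = 37

37


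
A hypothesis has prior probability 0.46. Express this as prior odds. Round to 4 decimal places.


Odds = P(H) / P(not H) = 0.46 / 0.54
= 0.8519

0.8519


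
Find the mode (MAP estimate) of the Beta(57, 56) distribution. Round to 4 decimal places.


For Beta(a,b) with a,b > 1:
Mode = (a-1)/(a+b-2) = (57-1)/(113-2)
= 56/111 = 0.5045

0.5045


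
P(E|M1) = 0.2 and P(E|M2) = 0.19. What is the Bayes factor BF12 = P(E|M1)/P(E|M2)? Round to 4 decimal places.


Bayes factor BF12 = P(E|M1) / P(E|M2)
= 0.2 / 0.19
= 1.0526

1.0526


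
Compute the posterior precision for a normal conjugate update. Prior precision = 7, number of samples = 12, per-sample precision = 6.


tau_post = tau_0 + n * tau
= 7 + 12 * 6 = 79

79


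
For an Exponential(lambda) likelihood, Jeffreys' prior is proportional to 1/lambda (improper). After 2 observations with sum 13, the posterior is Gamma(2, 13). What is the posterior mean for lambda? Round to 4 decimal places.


Posterior = Gamma(n, sum_x) = Gamma(2, 13)
Posterior mean = shape/rate = 2/13
= 0.1538

0.1538


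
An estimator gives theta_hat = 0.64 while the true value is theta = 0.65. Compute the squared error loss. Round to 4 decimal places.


The squared error loss is (theta_hat - theta)^2
= (0.64 - 0.65)^2
= (-0.01)^2 = 0.0001

0.0001


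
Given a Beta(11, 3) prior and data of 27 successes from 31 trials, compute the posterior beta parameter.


Number of failures = 31 - 27 = 4
Posterior beta = 3 + 4 = 7

7


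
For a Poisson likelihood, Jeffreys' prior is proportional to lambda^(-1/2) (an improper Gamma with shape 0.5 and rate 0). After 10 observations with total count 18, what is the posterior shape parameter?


Jeffreys' prior for Poisson is proportional to lambda^(-1/2).
Posterior is Gamma(0.5 + S, 0 + n) = Gamma(0.5 + 18, 10).
Posterior shape = 0.5 + S = 0.5 + 18 = 18.5

18.5


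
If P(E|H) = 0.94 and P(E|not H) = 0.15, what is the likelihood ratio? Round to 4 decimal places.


Likelihood ratio = P(E|H) / P(E|not H)
= 0.94 / 0.15
= 6.2667

6.2667


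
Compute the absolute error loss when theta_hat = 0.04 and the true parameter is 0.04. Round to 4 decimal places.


L = |theta_hat - theta_true|
= |0.04 - 0.04| = 0.0

0.0


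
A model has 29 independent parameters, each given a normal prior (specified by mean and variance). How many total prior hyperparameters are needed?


Each normal prior needs 2 hyperparameters (mean and variance).
Total = 2 * 29 = 58

58


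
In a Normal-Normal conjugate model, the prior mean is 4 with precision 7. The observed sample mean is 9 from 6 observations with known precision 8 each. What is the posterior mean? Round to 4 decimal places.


Posterior precision = tau0 + n*tau = 7 + 6*8 = 55
Posterior mean = (tau0*mu0 + n*tau*xbar) / posterior_precision
= (7*4 + 6*8*9) / 55
= 460 / 55 = 8.3636

8.3636


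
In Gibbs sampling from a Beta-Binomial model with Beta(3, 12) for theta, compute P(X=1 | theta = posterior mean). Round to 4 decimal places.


Posterior mean = alpha/(alpha+beta) = 3/15 = 0.2
P(X=1|theta=mean) = theta = 0.2

0.2


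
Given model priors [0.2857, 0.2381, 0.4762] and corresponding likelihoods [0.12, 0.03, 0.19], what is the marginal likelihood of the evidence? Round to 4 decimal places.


P(E) = sum_i P(M_i) P(E|M_i)
= 0.0343 + 0.0071 + 0.0905
= 0.1319

0.1319


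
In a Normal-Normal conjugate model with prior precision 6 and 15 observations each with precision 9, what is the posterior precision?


Posterior precision = prior precision + n * observation precision
= 6 + 15 * 9
= 6 + 135 = 141

141


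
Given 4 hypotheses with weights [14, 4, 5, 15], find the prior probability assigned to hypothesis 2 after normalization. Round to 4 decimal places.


To normalize, divide each weight by the sum of all weights.
Sum = 38
Prior(H2) = 4/38 = 0.1053

0.1053


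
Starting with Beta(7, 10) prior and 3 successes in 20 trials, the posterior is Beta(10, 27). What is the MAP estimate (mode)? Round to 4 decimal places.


The mode of Beta(a, b) when a > 1 and b > 1 is (a-1)/(a+b-2)
= (10 - 1) / (10 + 27 - 2)
= 9 / 35
= 0.2571

0.2571


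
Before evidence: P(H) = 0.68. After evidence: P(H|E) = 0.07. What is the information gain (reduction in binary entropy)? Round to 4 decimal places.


Prior entropy = 0.9044
Posterior entropy = 0.3659
Information gain = 0.9044 - 0.3659 = 0.5385

0.5385


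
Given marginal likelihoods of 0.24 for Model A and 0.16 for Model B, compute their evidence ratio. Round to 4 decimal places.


Ratio = ML(A) / ML(B) = 0.24/0.16
= 1.5

1.5


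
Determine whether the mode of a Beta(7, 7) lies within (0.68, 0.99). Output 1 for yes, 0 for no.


First find the mode: (a-1)/(a+b-2) = 0.5
Is 0.5 in (0.68, 0.99)? 0

0


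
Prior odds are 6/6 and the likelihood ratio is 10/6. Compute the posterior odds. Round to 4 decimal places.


Posterior odds = prior odds * likelihood ratio
= (6/6) * (10/6)
= 60 / 36
= 1.6667

1.6667


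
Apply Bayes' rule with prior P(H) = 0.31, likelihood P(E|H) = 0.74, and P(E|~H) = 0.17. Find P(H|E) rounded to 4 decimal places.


Step 1: Compute marginal P(E) = P(E|H)P(H) + P(E|~H)P(~H)
= 0.74*0.31 + 0.17*0.69 = 0.3467
Step 2: P(H|E) = P(E|H)P(H)/P(E) = 0.2294/0.3467
= 0.6617

0.6617


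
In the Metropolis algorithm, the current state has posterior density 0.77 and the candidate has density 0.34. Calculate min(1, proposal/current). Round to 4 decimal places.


Ratio = 0.34/0.77 = 0.4416
Acceptance probability = min(1, 0.4416)
= 0.4416

0.4416


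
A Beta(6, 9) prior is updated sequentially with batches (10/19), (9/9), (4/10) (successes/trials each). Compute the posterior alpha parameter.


Sequential conjugate updating is equivalent to a single batch update.
Total successes across all batches = 23
alpha_posterior = alpha_prior + total_successes = 6 + 23
= 29

29


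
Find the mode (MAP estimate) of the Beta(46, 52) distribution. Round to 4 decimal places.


For Beta(a,b) with a,b > 1:
Mode = (a-1)/(a+b-2) = (46-1)/(98-2)
= 45/96 = 0.4688

0.4688


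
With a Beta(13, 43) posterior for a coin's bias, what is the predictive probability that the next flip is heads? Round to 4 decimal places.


The predictive probability equals the posterior mean.
P(next = heads) = alpha / (alpha + beta)
= 13 / 56 = 0.2321

0.2321


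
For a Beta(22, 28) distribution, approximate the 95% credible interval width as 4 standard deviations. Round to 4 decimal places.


Variance of Beta(a,b) = ab / ((a+b)^2 * (a+b+1))
= 22*28 / ((50)^2 * 51)
= 0.0048
SD = sqrt(0.0048) = 0.0695
Width = 4 * SD = 0.278

0.278


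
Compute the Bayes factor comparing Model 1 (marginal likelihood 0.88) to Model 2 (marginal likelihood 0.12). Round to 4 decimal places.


BF12 = marginal likelihood of M1 / marginal likelihood of M2
= 0.88/0.12
= 7.3333

7.3333


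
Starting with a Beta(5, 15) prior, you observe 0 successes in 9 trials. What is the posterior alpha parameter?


For a Beta-Binomial conjugate model:
Posterior alpha = prior alpha + number of successes
= 5 + 0 = 5

5


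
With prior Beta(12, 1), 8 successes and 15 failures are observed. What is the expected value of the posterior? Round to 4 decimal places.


Posterior = Beta(20, 16)
E[theta] = alpha/(alpha+beta)
= 20/36 = 0.5556

0.5556


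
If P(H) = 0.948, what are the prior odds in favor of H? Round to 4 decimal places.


Prior odds = P(H) / (1 - P(H))
= 0.948 / 0.052
= 18.2308

18.2308


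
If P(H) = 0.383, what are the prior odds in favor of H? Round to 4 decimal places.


Prior odds = P(H) / (1 - P(H))
= 0.383 / 0.617
= 0.6207

0.6207


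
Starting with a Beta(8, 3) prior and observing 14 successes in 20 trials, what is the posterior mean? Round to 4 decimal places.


Posterior parameters: alpha = 8 + 14 = 22
beta = 3 + 6 = 9
Posterior mean = alpha / (alpha + beta) = 22 / 31
= 0.7097

0.7097


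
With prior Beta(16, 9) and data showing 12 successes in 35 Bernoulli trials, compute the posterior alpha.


Conjugate update: alpha_posterior = alpha_prior + k
= 16 + 12 = 28

28


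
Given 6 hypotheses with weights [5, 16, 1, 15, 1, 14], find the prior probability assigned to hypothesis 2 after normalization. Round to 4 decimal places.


To normalize, divide each weight by the sum of all weights.
Sum = 52
Prior(H2) = 16/52 = 0.3077

0.3077


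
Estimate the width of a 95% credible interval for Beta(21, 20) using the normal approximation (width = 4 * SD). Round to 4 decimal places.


For Beta(a,b): Var = ab/((a+b)^2(a+b+1))
Var = 0.0059, SD = 0.0771
Approximate 95% CI width = 4 * 0.0771 = 0.3085

0.3085


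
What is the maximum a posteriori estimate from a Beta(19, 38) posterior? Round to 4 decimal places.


The MAP estimate equals the mode of the distribution.
Mode of Beta(a,b) = (a-1)/(a+b-2)
= 18/55
= 0.3273

0.3273


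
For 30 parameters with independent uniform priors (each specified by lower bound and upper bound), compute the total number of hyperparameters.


A uniform prior has 2 hyperparameters per parameter.
Total = 30 * 2 = 60

60


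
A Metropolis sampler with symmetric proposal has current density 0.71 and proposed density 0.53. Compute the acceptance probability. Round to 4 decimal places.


For symmetric proposals, acceptance = min(1, pi(x*)/pi(x))
= min(1, 0.53/0.71)
= min(1, 0.7465) = 0.7465

0.7465


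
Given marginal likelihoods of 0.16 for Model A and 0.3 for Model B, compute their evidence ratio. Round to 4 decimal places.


Ratio = ML(A) / ML(B) = 0.16/0.3
= 0.5333

0.5333


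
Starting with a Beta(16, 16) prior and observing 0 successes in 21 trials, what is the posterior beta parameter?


Posterior beta = prior beta + failures
Failures = 21 - 0 = 21
beta_post = 16 + 21 = 37

37


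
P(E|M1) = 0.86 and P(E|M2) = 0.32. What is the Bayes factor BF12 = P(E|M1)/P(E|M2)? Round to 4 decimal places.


Bayes factor BF12 = P(E|M1) / P(E|M2)
= 0.86 / 0.32
= 2.6875

2.6875


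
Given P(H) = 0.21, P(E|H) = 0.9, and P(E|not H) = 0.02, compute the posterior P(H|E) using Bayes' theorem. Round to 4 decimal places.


By Bayes' theorem: P(H|E) = P(E|H)*P(H) / P(E)
P(E) = P(E|H)*P(H) + P(E|not H)*P(not H)
P(E) = 0.9*0.21 + 0.02*0.79 = 0.2048
P(H|E) = 0.9*0.21 / 0.2048 = 0.9229

0.9229


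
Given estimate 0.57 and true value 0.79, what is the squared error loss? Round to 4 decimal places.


Squared error = (estimate - true)^2
Difference = -0.22
Loss = -0.22^2 = 0.0484

0.0484


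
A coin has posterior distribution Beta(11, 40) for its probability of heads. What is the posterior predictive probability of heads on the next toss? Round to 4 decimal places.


Posterior predictive = E[theta] = alpha/(alpha+beta)
= 11/51
= 0.2157

0.2157


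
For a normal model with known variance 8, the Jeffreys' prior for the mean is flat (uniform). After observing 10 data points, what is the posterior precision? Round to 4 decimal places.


Jeffreys' prior for normal mean (known variance) is flat.
Prior precision = 0.
Posterior precision = prior_prec + n/sigma^2 = 0 + 10/8
= 1.25

1.25


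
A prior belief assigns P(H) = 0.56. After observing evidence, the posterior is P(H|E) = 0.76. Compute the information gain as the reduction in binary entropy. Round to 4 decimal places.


H(prior) = -0.56*log2(0.56) - 0.44*log2(0.44)
= 0.9896
H(post) = -0.76*log2(0.76) - 0.24*log2(0.24)
= 0.795
IG = 0.9896 - 0.795 = 0.1945

0.1945


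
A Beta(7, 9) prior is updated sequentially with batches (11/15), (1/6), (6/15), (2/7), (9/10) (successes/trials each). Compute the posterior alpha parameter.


Sequential conjugate updating is equivalent to a single batch update.
Total successes across all batches = 29
alpha_posterior = alpha_prior + total_successes = 7 + 29
= 36

36


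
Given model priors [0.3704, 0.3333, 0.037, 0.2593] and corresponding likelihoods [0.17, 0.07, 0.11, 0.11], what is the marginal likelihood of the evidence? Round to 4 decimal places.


P(E) = sum_i P(M_i) P(E|M_i)
= 0.063 + 0.0233 + 0.0041 + 0.0285
= 0.1189

0.1189


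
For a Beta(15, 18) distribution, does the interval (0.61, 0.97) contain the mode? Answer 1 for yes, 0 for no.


Mode of Beta(a,b) = (a-1)/(a+b-2)
= (15-1)/(15+18-2) = 0.4516
Check: 0.61 <= 0.4516 <= 0.97?
Result: 0

0


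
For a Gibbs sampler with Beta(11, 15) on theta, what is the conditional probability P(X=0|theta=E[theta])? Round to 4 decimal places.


E[theta] = 11/(11+15) = 0.4231
P(X=0|theta) = 1 - theta = 0.5769

0.5769


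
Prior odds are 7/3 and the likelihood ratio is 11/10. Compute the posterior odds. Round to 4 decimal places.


Posterior odds = prior odds * likelihood ratio
= (7/3) * (11/10)
= 77 / 30
= 2.5667

2.5667


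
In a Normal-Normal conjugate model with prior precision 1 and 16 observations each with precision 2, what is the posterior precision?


Posterior precision = prior precision + n * observation precision
= 1 + 16 * 2
= 1 + 32 = 33

33


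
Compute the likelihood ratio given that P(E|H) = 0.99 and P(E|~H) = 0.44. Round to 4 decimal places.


LR = P(E|H) / P(E|~H)
= 0.99 / 0.44 = 2.25

2.25


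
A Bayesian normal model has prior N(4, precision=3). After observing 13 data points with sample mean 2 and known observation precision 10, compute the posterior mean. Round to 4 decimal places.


Posterior mean = (prior_precision * prior_mean + n * data_precision * data_mean) / (prior_precision + n * data_precision)
Numerator = 3*4 + 13*10*2 = 272
Denominator = 3 + 13*10 = 133
Posterior mean = 2.0451

2.0451


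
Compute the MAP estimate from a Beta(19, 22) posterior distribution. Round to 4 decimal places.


MAP = mode of Beta distribution
= (alpha - 1)/(alpha + beta - 2)
= (19-1)/(19+22-2)
= 18/39 = 0.4615

0.4615


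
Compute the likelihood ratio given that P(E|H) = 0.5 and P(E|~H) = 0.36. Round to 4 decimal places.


LR = P(E|H) / P(E|~H)
= 0.5 / 0.36 = 1.3889

1.3889


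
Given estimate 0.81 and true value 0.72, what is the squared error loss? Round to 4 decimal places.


Squared error = (estimate - true)^2
Difference = 0.09
Loss = 0.09^2 = 0.0081

0.0081


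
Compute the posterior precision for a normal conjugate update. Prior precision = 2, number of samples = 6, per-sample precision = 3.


tau_post = tau_0 + n * tau
= 2 + 6 * 3 = 20

20


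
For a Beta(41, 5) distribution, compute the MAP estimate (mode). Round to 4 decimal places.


MAP = mode = (a-1)/(a+b-2)
= (41-1)/(41+5-2)
= 40/44 = 0.9091

0.9091


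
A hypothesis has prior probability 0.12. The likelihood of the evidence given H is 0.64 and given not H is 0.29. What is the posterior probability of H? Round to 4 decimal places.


Using Bayes' theorem:
P(E) = 0.12 * 0.64 + 0.88 * 0.29
P(E) = 0.332
P(H|E) = (0.12 * 0.64) / 0.332 = 0.2313

0.2313


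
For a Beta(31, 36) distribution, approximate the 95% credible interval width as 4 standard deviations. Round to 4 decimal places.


Variance of Beta(a,b) = ab / ((a+b)^2 * (a+b+1))
= 31*36 / ((67)^2 * 68)
= 0.0037
SD = sqrt(0.0037) = 0.0605
Width = 4 * SD = 0.2419

0.2419


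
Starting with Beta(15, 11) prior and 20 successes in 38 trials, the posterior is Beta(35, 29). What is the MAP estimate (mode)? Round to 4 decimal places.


The mode of Beta(a, b) when a > 1 and b > 1 is (a-1)/(a+b-2)
= (35 - 1) / (35 + 29 - 2)
= 34 / 62
= 0.5484

0.5484


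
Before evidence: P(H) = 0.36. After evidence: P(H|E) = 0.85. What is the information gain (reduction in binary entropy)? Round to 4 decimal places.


Prior entropy = 0.9427
Posterior entropy = 0.6098
Information gain = 0.9427 - 0.6098 = 0.3328

0.3328


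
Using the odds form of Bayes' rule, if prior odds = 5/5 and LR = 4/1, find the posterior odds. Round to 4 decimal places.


Bayes' rule in odds form: posterior odds = prior odds * LR
= (5 * 4) / (5 * 1)
= 20/5 = 4.0

4.0


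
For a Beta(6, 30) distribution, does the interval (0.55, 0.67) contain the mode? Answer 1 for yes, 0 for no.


Mode of Beta(a,b) = (a-1)/(a+b-2)
= (6-1)/(6+30-2) = 0.1471
Check: 0.55 <= 0.1471 <= 0.67?
Result: 0

0


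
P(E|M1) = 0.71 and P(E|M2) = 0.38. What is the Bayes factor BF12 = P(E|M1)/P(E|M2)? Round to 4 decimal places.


Bayes factor BF12 = P(E|M1) / P(E|M2)
= 0.71 / 0.38
= 1.8684

1.8684


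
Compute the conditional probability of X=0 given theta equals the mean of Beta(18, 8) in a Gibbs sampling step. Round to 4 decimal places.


Mean of Beta(18, 8) = 0.6923
P(X=0 | theta=0.6923) = 0.3077

0.3077


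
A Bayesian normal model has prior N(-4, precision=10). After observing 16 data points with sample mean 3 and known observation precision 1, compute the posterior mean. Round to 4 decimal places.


Posterior mean = (prior_precision * prior_mean + n * data_precision * data_mean) / (prior_precision + n * data_precision)
Numerator = 10*-4 + 16*1*3 = 8
Denominator = 10 + 16*1 = 26
Posterior mean = 0.3077

0.3077


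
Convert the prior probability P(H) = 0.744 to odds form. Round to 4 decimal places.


P(not H) = 1 - 0.744 = 0.256
Odds = 0.744 / 0.256 = 2.9062

2.9062


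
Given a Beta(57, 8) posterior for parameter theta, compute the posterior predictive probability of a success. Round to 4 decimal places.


For a Beta-Bernoulli model, the predictive probability is the mean:
P(success) = 57/(57+8) = 57/65 = 0.8769

0.8769


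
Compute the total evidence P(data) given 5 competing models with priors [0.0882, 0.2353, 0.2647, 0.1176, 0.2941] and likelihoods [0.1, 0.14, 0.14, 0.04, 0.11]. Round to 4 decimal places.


Marginal likelihood = sum P(model_i) * P(data|model_i)
Model 1: 0.0882 * 0.1 = 0.0088
Model 2: 0.2353 * 0.14 = 0.0329
Model 3: 0.2647 * 0.14 = 0.0371
Model 4: 0.1176 * 0.04 = 0.0047
Model 5: 0.2941 * 0.11 = 0.0324
Total = 0.1159

0.1159


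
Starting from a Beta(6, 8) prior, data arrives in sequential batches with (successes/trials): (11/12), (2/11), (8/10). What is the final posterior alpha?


In sequential Bayesian updating, we sum all successes.
Total successes = 21
Final alpha = 6 + 21 = 27

27


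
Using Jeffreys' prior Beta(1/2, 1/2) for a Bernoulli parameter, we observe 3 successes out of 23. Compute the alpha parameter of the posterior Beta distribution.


Conjugate update: Beta(0.5 + k, 0.5 + n - k).
k = 3, n - k = 20
Posterior alpha = 0.5 + k = 0.5 + 3 = 3.5

3.5


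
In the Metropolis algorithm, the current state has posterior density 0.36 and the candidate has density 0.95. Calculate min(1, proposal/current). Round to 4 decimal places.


Ratio = 0.95/0.36 = 2.6389
Acceptance probability = min(1, 2.6389)
= 1.0

1.0


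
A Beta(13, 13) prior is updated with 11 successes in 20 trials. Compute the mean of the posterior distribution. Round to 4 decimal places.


After update: Beta(24, 22)
Mean = 24 / (24 + 22) = 24 / 46
= 0.5217

0.5217


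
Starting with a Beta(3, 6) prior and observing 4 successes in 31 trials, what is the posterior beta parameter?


Posterior beta = prior beta + failures
Failures = 31 - 4 = 27
beta_post = 6 + 27 = 33

33


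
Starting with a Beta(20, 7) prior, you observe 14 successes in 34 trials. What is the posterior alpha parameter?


For a Beta-Binomial conjugate model:
Posterior alpha = prior alpha + number of successes
= 20 + 14 = 34

34


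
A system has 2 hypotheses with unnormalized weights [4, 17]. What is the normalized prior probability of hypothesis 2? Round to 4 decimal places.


The normalized prior is the weight divided by the total.
Total weight = 21
P(H2) = 17 / 21 = 0.8095

0.8095


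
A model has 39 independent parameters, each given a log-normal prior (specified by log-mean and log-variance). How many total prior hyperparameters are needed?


Each log-normal prior needs 2 hyperparameters (log-mean and log-variance).
Total = 2 * 39 = 78

78


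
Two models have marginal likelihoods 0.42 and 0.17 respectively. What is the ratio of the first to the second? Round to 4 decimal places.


Evidence ratio = 0.42 / 0.17
= 2.4706

2.4706


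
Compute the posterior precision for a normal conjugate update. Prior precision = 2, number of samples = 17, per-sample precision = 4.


tau_post = tau_0 + n * tau
= 2 + 17 * 4 = 70

70


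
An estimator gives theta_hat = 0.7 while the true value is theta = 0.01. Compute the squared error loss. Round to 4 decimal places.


The squared error loss is (theta_hat - theta)^2
= (0.7 - 0.01)^2
= (0.69)^2 = 0.4761

0.4761


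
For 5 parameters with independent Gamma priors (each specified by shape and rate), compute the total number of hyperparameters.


A Gamma prior has 2 hyperparameters per parameter.
Total = 5 * 2 = 10

10


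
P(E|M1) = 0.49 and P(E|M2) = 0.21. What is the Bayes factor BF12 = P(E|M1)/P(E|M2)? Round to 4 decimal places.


Bayes factor BF12 = P(E|M1) / P(E|M2)
= 0.49 / 0.21
= 2.3333

2.3333


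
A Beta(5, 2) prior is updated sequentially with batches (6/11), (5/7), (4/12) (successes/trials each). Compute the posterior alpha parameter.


Sequential conjugate updating is equivalent to a single batch update.
Total successes across all batches = 15
alpha_posterior = alpha_prior + total_successes = 5 + 15
= 20

20


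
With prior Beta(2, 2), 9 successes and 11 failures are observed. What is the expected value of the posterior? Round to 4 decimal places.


Posterior = Beta(11, 13)
E[theta] = alpha/(alpha+beta)
= 11/24 = 0.4583

0.4583


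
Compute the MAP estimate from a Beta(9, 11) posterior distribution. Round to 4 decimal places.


MAP = mode of Beta distribution
= (alpha - 1)/(alpha + beta - 2)
= (9-1)/(9+11-2)
= 8/18 = 0.4444

0.4444


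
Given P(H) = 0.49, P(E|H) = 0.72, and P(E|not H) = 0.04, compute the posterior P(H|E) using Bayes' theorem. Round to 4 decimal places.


By Bayes' theorem: P(H|E) = P(E|H)*P(H) / P(E)
P(E) = P(E|H)*P(H) + P(E|not H)*P(not H)
P(E) = 0.72*0.49 + 0.04*0.51 = 0.3732
P(H|E) = 0.72*0.49 / 0.3732 = 0.9453

0.9453


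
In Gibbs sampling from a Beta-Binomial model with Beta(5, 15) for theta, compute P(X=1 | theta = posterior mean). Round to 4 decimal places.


Posterior mean = alpha/(alpha+beta) = 5/20 = 0.25
P(X=1|theta=mean) = theta = 0.25

0.25


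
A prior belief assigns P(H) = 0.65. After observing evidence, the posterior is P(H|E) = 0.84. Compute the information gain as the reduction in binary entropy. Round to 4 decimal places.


H(prior) = -0.65*log2(0.65) - 0.35*log2(0.35)
= 0.9341
H(post) = -0.84*log2(0.84) - 0.16*log2(0.16)
= 0.6343
IG = 0.9341 - 0.6343 = 0.2998

0.2998


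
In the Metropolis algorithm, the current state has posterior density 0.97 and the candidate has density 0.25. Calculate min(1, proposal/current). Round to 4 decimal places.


Ratio = 0.25/0.97 = 0.2577
Acceptance probability = min(1, 0.2577)
= 0.2577

0.2577


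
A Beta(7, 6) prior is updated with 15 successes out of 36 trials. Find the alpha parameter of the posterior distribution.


In the Beta-Binomial conjugate update:
alpha_post = alpha_prior + successes
= 7 + 15
= 22

22


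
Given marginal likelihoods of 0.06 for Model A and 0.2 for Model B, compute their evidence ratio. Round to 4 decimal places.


Ratio = ML(A) / ML(B) = 0.06/0.2
= 0.3

0.3


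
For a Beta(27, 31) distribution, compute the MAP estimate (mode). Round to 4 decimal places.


MAP = mode = (a-1)/(a+b-2)
= (27-1)/(27+31-2)
= 26/56 = 0.4643

0.4643


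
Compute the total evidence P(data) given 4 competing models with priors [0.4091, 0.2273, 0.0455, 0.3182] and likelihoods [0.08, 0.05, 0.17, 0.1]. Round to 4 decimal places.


Marginal likelihood = sum P(model_i) * P(data|model_i)
Model 1: 0.4091 * 0.08 = 0.0327
Model 2: 0.2273 * 0.05 = 0.0114
Model 3: 0.0455 * 0.17 = 0.0077
Model 4: 0.3182 * 0.1 = 0.0318
Total = 0.0836

0.0836


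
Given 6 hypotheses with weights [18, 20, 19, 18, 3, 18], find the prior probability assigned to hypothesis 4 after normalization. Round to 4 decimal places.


To normalize, divide each weight by the sum of all weights.
Sum = 96
Prior(H4) = 18/96 = 0.1875

0.1875


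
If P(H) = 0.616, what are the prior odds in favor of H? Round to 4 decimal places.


Prior odds = P(H) / (1 - P(H))
= 0.616 / 0.384
= 1.6042

1.6042


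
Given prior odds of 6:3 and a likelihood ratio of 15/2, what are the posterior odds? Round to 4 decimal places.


Posterior odds = prior odds * LR
Prior odds = 6/3 = 2.0
LR = 15/2 = 7.5
Posterior odds = 2.0 * 7.5 = 15.0

15.0


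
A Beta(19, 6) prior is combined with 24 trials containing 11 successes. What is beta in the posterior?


In conjugate updating:
beta_posterior = beta_prior + (n - k)
= 6 + (24 - 11)
= 6 + 13 = 19

19


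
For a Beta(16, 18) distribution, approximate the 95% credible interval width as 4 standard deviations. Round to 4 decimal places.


Variance of Beta(a,b) = ab / ((a+b)^2 * (a+b+1))
= 16*18 / ((34)^2 * 35)
= 0.0071
SD = sqrt(0.0071) = 0.0844
Width = 4 * SD = 0.3375

0.3375


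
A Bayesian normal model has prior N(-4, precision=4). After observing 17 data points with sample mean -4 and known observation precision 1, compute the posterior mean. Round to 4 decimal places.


Posterior mean = (prior_precision * prior_mean + n * data_precision * data_mean) / (prior_precision + n * data_precision)
Numerator = 4*-4 + 17*1*-4 = -84
Denominator = 4 + 17*1 = 21
Posterior mean = -4.0

-4.0


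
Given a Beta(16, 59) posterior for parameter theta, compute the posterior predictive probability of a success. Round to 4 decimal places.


For a Beta-Bernoulli model, the predictive probability is the mean:
P(success) = 16/(16+59) = 16/75 = 0.2133

0.2133


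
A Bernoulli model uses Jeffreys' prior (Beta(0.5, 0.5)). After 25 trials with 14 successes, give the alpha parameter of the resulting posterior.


Posterior = Beta(prior_alpha + successes, prior_beta + failures)
= Beta(0.5 + 14, 0.5 + 11)
Posterior alpha = 0.5 + k = 0.5 + 14 = 14.5

14.5


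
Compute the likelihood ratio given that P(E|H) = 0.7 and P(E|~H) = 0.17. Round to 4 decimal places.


LR = P(E|H) / P(E|~H)
= 0.7 / 0.17 = 4.1176

4.1176


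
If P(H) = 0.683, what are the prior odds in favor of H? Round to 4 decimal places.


Prior odds = P(H) / (1 - P(H))
= 0.683 / 0.317
= 2.1546

2.1546


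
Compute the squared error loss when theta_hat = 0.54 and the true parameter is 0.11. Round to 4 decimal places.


L = (theta_hat - theta_true)^2
= (0.54 - 0.11)^2
= 0.43^2 = 0.1849

0.1849


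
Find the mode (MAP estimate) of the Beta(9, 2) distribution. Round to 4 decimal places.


For Beta(a,b) with a,b > 1:
Mode = (a-1)/(a+b-2) = (9-1)/(11-2)
= 8/9 = 0.8889

0.8889


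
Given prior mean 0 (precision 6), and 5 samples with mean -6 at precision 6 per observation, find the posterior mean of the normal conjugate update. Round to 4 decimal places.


The posterior mean is a precision-weighted average of prior and data.
Post. prec. = 6 + 30 = 36
Post. mean = (0 + -180)/36 = -180/36 = -5.0

-5.0


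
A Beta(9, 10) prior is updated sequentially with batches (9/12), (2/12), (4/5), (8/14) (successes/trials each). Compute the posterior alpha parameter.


Sequential conjugate updating is equivalent to a single batch update.
Total successes across all batches = 23
alpha_posterior = alpha_prior + total_successes = 9 + 23
= 32

32


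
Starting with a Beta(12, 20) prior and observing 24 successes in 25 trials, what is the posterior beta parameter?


Posterior beta = prior beta + failures
Failures = 25 - 24 = 1
beta_post = 20 + 1 = 21

21


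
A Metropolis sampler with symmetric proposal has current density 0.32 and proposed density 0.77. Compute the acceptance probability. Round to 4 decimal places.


For symmetric proposals, acceptance = min(1, pi(x*)/pi(x))
= min(1, 0.77/0.32)
= min(1, 2.4062) = 1.0

1.0


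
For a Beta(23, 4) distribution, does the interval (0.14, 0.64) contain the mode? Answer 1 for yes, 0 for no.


Mode of Beta(a,b) = (a-1)/(a+b-2)
= (23-1)/(23+4-2) = 0.88
Check: 0.14 <= 0.88 <= 0.64?
Result: 0

0


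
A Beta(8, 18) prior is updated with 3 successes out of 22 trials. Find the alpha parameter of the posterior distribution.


In the Beta-Binomial conjugate update:
alpha_post = alpha_prior + successes
= 8 + 3
= 11

11


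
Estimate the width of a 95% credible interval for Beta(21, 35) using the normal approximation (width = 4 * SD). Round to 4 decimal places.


For Beta(a,b): Var = ab/((a+b)^2(a+b+1))
Var = 0.0041, SD = 0.0641
Approximate 95% CI width = 4 * 0.0641 = 0.2565

0.2565


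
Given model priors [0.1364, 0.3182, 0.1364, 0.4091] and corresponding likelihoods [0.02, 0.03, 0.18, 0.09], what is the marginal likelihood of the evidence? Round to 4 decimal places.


P(E) = sum_i P(M_i) P(E|M_i)
= 0.0027 + 0.0095 + 0.0246 + 0.0368
= 0.0736

0.0736


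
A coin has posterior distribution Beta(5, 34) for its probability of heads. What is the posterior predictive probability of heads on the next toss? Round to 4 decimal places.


Posterior predictive = E[theta] = alpha/(alpha+beta)
= 5/39
= 0.1282

0.1282


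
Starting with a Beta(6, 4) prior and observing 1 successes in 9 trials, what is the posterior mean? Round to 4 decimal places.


Posterior parameters: alpha = 6 + 1 = 7
beta = 4 + 8 = 12
Posterior mean = alpha / (alpha + beta) = 7 / 19
= 0.3684

0.3684


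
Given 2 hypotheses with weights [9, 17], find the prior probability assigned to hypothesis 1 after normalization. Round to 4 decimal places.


To normalize, divide each weight by the sum of all weights.
Sum = 26
Prior(H1) = 9/26 = 0.3462

0.3462


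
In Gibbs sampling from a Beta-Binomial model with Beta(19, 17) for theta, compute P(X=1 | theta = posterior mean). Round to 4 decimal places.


Posterior mean = alpha/(alpha+beta) = 19/36 = 0.5278
P(X=1|theta=mean) = theta = 0.5278

0.5278


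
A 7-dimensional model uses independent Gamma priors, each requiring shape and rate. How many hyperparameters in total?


Per parameter: 2 (shape and rate).
Total = 7 * 2 = 14

14


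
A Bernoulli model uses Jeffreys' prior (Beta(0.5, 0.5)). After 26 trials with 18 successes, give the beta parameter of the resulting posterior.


Posterior = Beta(prior_alpha + successes, prior_beta + failures)
= Beta(0.5 + 18, 0.5 + 8)
Posterior beta = 0.5 + (n - k) = 0.5 + 8 = 8.5

8.5


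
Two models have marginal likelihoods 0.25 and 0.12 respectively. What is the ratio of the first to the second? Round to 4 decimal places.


Evidence ratio = 0.25 / 0.12
= 2.0833

2.0833


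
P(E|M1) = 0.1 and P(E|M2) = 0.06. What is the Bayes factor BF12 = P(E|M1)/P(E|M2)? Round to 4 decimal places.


Bayes factor BF12 = P(E|M1) / P(E|M2)
= 0.1 / 0.06
= 1.6667

1.6667


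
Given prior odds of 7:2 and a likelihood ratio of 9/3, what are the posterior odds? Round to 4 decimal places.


Posterior odds = prior odds * LR
Prior odds = 7/2 = 3.5
LR = 9/3 = 3.0
Posterior odds = 3.5 * 3.0 = 10.5

10.5


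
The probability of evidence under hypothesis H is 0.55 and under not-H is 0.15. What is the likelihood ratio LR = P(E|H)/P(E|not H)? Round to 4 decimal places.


LR = 0.55 / 0.15
= 3.6667

3.6667


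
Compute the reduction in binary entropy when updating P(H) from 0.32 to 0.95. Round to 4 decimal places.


H_before = -p*log2(p) - (1-p)*log2(1-p) for p=0.32: 0.9044
H_after for p=0.95: 0.2864
Reduction = 0.9044 - 0.2864 = 0.618

0.618


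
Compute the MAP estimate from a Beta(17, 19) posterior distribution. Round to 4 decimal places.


MAP = mode of Beta distribution
= (alpha - 1)/(alpha + beta - 2)
= (17-1)/(17+19-2)
= 16/34 = 0.4706

0.4706


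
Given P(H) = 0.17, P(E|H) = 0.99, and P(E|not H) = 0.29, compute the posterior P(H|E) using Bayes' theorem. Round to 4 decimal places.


By Bayes' theorem: P(H|E) = P(E|H)*P(H) / P(E)
P(E) = P(E|H)*P(H) + P(E|not H)*P(not H)
P(E) = 0.99*0.17 + 0.29*0.83 = 0.409
P(H|E) = 0.99*0.17 / 0.409 = 0.4115

0.4115


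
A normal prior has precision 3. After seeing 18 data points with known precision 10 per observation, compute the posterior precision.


In the conjugate normal model, precisions add:
tau_posterior = tau_prior + n * tau_data
= 3 + 18*10 = 183

183


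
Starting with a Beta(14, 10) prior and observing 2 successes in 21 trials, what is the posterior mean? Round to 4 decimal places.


Posterior parameters: alpha = 14 + 2 = 16
beta = 10 + 19 = 29
Posterior mean = alpha / (alpha + beta) = 16 / 45
= 0.3556

0.3556


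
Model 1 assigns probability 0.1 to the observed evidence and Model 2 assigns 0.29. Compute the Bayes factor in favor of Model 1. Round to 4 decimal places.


BF = P(data|M1) / P(data|M2)
= 0.1 / 0.29 = 0.3448

0.3448


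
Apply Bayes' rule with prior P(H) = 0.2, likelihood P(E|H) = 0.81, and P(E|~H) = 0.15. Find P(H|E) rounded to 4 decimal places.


Step 1: Compute marginal P(E) = P(E|H)P(H) + P(E|~H)P(~H)
= 0.81*0.2 + 0.15*0.8 = 0.282
Step 2: P(H|E) = P(E|H)P(H)/P(E) = 0.162/0.282
= 0.5745

0.5745


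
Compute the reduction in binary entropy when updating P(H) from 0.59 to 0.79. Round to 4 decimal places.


H_before = -p*log2(p) - (1-p)*log2(1-p) for p=0.59: 0.9765
H_after for p=0.79: 0.7415
Reduction = 0.9765 - 0.7415 = 0.235

0.235


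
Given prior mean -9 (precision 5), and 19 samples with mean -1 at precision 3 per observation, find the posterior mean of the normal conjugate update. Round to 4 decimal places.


The posterior mean is a precision-weighted average of prior and data.
Post. prec. = 5 + 57 = 62
Post. mean = (-45 + -57)/62 = -102/62 = -1.6452

-1.6452


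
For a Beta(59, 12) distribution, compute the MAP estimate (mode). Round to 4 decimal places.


MAP = mode = (a-1)/(a+b-2)
= (59-1)/(59+12-2)
= 58/69 = 0.8406

0.8406


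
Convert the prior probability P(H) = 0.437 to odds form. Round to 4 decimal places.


P(not H) = 1 - 0.437 = 0.563
Odds = 0.437 / 0.563 = 0.7762

0.7762


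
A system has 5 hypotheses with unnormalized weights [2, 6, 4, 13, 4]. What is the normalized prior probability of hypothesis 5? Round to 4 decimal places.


The normalized prior is the weight divided by the total.
Total weight = 29
P(H5) = 4 / 29 = 0.1379

0.1379


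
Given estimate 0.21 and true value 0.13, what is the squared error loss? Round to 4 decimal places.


Squared error = (estimate - true)^2
Difference = 0.08
Loss = 0.08^2 = 0.0064

0.0064


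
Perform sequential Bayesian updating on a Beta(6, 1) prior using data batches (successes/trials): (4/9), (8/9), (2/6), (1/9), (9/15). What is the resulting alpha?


Accumulate successes: 24
Posterior alpha = prior alpha + sum of successes
= 6 + 24 = 30

30
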